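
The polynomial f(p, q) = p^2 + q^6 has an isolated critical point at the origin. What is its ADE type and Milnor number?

Type A_5, Milnor number mu = 5.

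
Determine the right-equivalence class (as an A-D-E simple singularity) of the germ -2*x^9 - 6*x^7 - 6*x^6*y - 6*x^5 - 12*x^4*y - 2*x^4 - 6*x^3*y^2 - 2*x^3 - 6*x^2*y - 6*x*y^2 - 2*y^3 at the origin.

E6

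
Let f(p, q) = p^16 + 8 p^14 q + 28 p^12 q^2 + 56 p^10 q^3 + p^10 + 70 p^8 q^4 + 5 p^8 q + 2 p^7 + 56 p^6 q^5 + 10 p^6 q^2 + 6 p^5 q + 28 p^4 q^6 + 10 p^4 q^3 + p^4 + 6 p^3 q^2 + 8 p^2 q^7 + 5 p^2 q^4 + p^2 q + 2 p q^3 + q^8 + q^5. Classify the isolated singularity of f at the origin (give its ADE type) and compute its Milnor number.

Type D9, Milnor number mu = 9.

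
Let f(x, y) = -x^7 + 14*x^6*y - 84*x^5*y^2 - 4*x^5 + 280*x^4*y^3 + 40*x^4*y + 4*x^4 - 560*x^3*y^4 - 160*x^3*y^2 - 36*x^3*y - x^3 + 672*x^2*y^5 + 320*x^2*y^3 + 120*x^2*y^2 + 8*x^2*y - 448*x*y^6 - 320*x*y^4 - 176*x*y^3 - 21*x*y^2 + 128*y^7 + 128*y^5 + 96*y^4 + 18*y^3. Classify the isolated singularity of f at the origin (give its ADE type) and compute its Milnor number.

The Hessian of f at 0 is [[0, 0], [0, 0]] with rank 0, so corank 2. A Groebner basis of the Jacobian ideal J(f) in C{x,y} is {147*x^2/20 + x*y^3 + 188*x*y^2/5 - 1151*x*y/20 - 859*y^3/10 + 213*y^2/2, 31*x^2/10 + 161*x*y^2/10 - 243*x*y/10 + y^4 - 369*y^3/10 + 45*y^2, x^3 - 47*x^2/10 - 186*x*y^2/5 + 331*x*y/10 + 374*y^3/5 - 57*y^2, x^2*y - 7*x^2/10 - 41*x*y^2/5 + 51*x*y/10 + 69*y^3/5 - 9*y^2}; counting standard monomials gives mu = 8. Corank 2; j^3 = -(x - 3*y)^2*(x - 2*y) has shape L^2 M (L != M), so D-series; mu = 8 gives D_8.

Type D8, Milnor number mu = 8.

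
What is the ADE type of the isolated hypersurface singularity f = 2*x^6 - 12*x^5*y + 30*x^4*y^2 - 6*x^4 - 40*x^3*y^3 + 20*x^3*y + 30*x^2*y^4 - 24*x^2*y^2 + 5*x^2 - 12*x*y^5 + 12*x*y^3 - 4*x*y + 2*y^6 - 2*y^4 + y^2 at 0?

A_1

The Hessian of f at 0 has rank 2. Corank 0: nondegenerate Morse point, so A_1.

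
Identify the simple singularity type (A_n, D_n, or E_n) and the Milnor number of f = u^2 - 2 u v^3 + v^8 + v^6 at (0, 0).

Type A7, Milnor number mu = 7.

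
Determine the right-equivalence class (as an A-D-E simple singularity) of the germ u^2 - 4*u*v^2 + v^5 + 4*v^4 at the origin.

The Hessian of f at 0 has rank 1. Corank 1: A-series; mu = 4 gives A_4.

A_{4}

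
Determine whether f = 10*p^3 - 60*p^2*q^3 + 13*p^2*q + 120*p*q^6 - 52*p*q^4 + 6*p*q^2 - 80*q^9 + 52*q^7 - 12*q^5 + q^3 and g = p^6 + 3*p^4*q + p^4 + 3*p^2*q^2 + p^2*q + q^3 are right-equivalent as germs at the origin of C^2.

Yes.

The Hessian of f at 0 has rank 0. Corank 2; j^3 = (2*p + q)*(5*p^2 + 4*p*q + q^2) splits into three distinct lines over C (the quadratic factor has nonzero discriminant), so D_4. The Hessian of g at 0 has rank 0. Corank 2; j^3 = q*(p^2 + q^2) splits into three distinct lines over C (the quadratic factor has nonzero discriminant), so D_4. Both have type D_4, hence right-equivalent.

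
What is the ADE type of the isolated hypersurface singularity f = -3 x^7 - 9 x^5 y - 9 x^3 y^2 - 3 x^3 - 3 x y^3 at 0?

The Hessian of f at 0 has rank 0. Corank 2; j^3 = -3*x^3 is a perfect cube, so E-series; the 4-jet and mu = 7 give E_7.

E7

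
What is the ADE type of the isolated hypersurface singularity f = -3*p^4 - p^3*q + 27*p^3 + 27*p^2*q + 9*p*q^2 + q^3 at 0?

E7

The Hessian of f at 0 has rank 0. Corank 2; j^3 = (3*p + q)^3 is a perfect cube, so E-series; the 4-jet and mu = 7 give E_7.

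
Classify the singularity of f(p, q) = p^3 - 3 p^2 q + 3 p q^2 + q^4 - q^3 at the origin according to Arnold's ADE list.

E_{6}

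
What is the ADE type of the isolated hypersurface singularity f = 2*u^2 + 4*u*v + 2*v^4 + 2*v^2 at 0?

The Hessian of f at 0 has rank 1. Corank 1: A-series; mu = 3 gives A_3.

A_3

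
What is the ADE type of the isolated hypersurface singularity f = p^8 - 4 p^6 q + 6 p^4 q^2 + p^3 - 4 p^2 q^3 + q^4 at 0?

E6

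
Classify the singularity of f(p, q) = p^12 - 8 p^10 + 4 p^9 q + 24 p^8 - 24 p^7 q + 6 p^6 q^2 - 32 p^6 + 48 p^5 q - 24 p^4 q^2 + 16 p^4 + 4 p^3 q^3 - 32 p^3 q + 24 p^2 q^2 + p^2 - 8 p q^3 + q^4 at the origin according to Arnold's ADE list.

The Hessian of f at 0 has rank 1. Corank 1: A-series; mu = 3 gives A_3.

A3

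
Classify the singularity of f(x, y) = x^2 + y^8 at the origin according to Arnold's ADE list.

The Hessian of f at 0 is [[2, 0], [0, 0]] with rank 1, so corank 1. A Groebner basis of the Jacobian ideal J(f) in C{x,y} is {y^7, x}; counting standard monomials gives mu = 7. Corank 1: A-series; mu = 7 gives A_7.

A7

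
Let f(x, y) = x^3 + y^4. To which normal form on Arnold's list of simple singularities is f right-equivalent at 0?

E_6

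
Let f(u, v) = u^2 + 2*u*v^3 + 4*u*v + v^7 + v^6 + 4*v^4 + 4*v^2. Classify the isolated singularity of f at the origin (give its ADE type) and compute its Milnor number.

Type A_{6}, Milnor number mu = 6.

The Hessian of f at 0 has rank 1. Corank 1: A-series; mu = 6 gives A_6.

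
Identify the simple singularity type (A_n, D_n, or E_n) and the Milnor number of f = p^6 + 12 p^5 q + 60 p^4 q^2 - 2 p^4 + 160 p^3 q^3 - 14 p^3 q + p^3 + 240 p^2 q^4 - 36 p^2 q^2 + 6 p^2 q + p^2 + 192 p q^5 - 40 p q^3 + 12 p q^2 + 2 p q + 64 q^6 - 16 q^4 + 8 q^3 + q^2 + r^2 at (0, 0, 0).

The Hessian of f at 0 has rank 2. Corank 1: A-series; mu = 2 gives A_2.

Type A_{2}, Milnor number mu = 2.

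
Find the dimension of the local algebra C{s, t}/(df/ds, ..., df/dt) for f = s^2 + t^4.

The Hessian of f at 0 has rank 1. Corank 1: A-series; mu = 3 gives A_3.

3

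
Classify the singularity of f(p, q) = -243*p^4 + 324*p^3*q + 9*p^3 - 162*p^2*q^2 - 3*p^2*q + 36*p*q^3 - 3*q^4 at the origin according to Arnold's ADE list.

D_{5}

The Hessian of f at 0 has rank 0. Corank 2; j^3 = 3*p^2*(3*p - q) has shape L^2 M (L != M), so D-series; mu = 5 gives D_5.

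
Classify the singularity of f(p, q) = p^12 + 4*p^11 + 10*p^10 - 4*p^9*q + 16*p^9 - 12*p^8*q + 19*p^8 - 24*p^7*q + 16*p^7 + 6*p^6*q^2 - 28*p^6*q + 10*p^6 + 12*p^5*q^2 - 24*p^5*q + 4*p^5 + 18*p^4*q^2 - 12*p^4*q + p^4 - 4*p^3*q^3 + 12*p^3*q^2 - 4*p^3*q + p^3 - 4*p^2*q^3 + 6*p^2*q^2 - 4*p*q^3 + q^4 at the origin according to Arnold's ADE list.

The Hessian of f at 0 has rank 0. Corank 2; j^3 = p^3 is a perfect cube, so E-series; the 4-jet and mu = 6 give E_6.

E6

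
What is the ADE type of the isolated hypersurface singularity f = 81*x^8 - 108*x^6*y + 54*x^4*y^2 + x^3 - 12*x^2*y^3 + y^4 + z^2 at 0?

E6

The Hessian of f at 0 is [[0, 0, 0], [0, 0, 0], [0, 0, 2]] with rank 1, so corank 2. A Groebner basis of the Jacobian ideal J(f) in C{x,y,z} is {y^3, x^2, z}; counting standard monomials gives mu = 6. Corank 2; j^3 = x^3 is a perfect cube, so E-series; the 4-jet and mu = 6 give E_6.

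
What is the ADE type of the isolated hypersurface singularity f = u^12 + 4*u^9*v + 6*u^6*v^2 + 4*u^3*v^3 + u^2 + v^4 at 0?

A_{3}

The Hessian of f at 0 is [[2, 0], [0, 0]] with rank 1, so corank 1. A Groebner basis of the Jacobian ideal J(f) in C{u,v} is {v^3, u}; counting standard monomials gives mu = 3. Corank 1: A-series; mu = 3 gives A_3.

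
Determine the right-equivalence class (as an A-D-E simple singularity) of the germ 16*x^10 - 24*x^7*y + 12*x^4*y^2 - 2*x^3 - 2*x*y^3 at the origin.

E_{7}

The Hessian of f at 0 is [[0, 0], [0, 0]] with rank 0, so corank 2. A Groebner basis of the Jacobian ideal J(f) in C{x,y} is {x^3, x*y^2, 3*x^2 + y^3}; counting standard monomials gives mu = 7. Corank 2; j^3 = -2*x^3 is a perfect cube, so E-series; the 4-jet and mu = 7 give E_7.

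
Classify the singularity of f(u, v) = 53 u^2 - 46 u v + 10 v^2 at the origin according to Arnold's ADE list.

A_{1}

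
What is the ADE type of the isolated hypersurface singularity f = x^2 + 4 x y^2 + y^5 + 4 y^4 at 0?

The Hessian of f at 0 is [[2, 0], [0, 0]] with rank 1, so corank 1. A Groebner basis of the Jacobian ideal J(f) in C{x,y} is {x^2, x/2 + y^2}; counting standard monomials gives mu = 4. Corank 1: A-series; mu = 4 gives A_4.

A_4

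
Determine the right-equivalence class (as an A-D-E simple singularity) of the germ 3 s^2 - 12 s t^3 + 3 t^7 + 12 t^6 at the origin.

The Hessian of f at 0 has rank 1. Corank 1: A-series; mu = 6 gives A_6.

A6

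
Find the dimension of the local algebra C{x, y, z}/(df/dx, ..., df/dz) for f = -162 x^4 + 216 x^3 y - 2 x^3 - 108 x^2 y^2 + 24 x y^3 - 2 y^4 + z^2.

6

The Hessian of f at 0 is [[0, 0, 0], [0, 0, 0], [0, 0, 2]] with rank 1, so corank 2. A Groebner basis of the Jacobian ideal J(f) in C{x,y,z} is {y^4, x*y^2 - y^3/9, x^2, z}; counting standard monomials gives mu = 6. Corank 2; j^3 = -2*x^3 is a perfect cube, so E-series; the 4-jet and mu = 6 give E_6.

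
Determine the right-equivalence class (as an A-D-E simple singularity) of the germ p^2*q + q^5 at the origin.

The Hessian of f at 0 has rank 0. Corank 2; j^3 = p^2*q has shape L^2 M (L != M), so D-series; mu = 6 gives D_6.

D_{6}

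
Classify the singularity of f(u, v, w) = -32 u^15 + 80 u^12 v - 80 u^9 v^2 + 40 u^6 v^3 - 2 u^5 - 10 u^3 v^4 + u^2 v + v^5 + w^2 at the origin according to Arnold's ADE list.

D_{6}

The Hessian of f at 0 is [[0, 0, 0], [0, 0, 0], [0, 0, 2]] with rank 1, so corank 2. A Groebner basis of the Jacobian ideal J(f) in C{u,v,w} is {u^2/5 + v^4, u^3, u*v, w}; counting standard monomials gives mu = 6. Corank 2; j^3 = u^2*v has shape L^2 M (L != M), so D-series; mu = 6 gives D_6.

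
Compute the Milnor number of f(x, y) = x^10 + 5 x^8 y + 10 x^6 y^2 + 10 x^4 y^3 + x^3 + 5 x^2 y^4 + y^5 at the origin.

8

The Hessian of f at 0 is [[0, 0], [0, 0]] with rank 0, so corank 2. A Groebner basis of the Jacobian ideal J(f) in C{x,y} is {y^4, x^2}; counting standard monomials gives mu = 8. Corank 2; j^3 = x^3 is a perfect cube, so E-series; the 5-jet and mu = 8 give E_8.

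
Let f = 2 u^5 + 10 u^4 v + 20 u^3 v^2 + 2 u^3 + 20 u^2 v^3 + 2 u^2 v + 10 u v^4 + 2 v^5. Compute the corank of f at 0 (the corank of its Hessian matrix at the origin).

The Hessian at 0 is [[0, 0], [0, 0]] of rank 0; hence corank 2.

2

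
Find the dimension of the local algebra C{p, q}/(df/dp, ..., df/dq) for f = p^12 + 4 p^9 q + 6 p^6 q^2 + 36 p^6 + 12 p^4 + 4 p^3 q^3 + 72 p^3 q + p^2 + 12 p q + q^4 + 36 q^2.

The Hessian of f at 0 has rank 1. Corank 1: A-series; mu = 3 gives A_3.

3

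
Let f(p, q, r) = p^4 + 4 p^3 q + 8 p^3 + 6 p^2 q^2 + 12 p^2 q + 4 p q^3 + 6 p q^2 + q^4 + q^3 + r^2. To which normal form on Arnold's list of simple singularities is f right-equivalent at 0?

The Hessian of f at 0 has rank 1. Corank 2; j^3 = (2*p + q)^3 is a perfect cube, so E-series; the 4-jet and mu = 6 give E_6.

E6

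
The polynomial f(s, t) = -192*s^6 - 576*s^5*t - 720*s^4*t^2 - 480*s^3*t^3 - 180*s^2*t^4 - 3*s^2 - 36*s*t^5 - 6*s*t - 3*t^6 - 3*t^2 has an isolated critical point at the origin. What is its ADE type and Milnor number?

Type A_{5}, Milnor number mu = 5.

The Hessian of f at 0 is [[-6, -6], [-6, -6]] with rank 1, so corank 1. A Groebner basis of the Jacobian ideal J(f) in C{s,t} is {t^5, s + t}; counting standard monomials gives mu = 5. Corank 1: A-series; mu = 5 gives A_5.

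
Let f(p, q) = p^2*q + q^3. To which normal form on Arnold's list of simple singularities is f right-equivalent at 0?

D_{4}

The Hessian of f at 0 is [[0, 0], [0, 0]] with rank 0, so corank 2. A Groebner basis of the Jacobian ideal J(f) in C{p,q} is {q^3, p^2 + 3*q^2, p*q}; counting standard monomials gives mu = 4. Corank 2; j^3 = q*(p^2 + q^2) splits into three distinct lines over C (the quadratic factor has nonzero discriminant), so D_4.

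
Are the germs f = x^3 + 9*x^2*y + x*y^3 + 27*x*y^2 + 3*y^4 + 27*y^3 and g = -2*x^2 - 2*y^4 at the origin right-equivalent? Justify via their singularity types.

No.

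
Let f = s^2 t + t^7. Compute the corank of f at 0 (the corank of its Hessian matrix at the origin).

Hessian at 0 has rank 0.

2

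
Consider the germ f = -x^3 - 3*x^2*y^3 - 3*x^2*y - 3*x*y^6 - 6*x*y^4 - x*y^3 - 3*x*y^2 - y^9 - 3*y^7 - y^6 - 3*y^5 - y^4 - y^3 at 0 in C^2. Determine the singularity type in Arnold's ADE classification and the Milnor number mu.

Type E_{7}, Milnor number mu = 7.

The Hessian of f at 0 is [[0, 0], [0, 0]] with rank 0, so corank 2. A Groebner basis of the Jacobian ideal J(f) in C{x,y} is {x^3 + 3*x^2*y + 6*x^2 + 12*x*y + 6*y^2, -3*x^2 + x*y^2 - 6*x*y - 3*y^2, 3*x^2 + 6*x*y + y^3 + 3*y^2}; counting standard monomials gives mu = 7. Corank 2; j^3 = -(x + y)^3 is a perfect cube, so E-series; the 4-jet and mu = 7 give E_7.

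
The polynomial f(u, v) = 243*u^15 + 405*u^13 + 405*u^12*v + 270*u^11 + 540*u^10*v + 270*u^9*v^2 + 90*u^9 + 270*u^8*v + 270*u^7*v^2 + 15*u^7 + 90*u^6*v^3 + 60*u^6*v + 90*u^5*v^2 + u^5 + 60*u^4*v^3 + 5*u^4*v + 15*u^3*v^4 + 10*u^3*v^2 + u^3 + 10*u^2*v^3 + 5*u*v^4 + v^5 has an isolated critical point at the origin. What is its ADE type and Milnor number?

Type E_8, Milnor number mu = 8.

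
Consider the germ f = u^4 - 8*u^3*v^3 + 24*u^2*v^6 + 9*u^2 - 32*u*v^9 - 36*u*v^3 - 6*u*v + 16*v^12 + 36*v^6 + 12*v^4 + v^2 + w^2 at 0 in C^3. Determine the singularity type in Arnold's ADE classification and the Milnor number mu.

Type A_{3}, Milnor number mu = 3.

The Hessian of f at 0 has rank 2. Corank 1: A-series; mu = 3 gives A_3.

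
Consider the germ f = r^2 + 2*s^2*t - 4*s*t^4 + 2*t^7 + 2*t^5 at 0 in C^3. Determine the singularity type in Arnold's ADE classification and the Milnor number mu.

Type D_6, Milnor number mu = 6.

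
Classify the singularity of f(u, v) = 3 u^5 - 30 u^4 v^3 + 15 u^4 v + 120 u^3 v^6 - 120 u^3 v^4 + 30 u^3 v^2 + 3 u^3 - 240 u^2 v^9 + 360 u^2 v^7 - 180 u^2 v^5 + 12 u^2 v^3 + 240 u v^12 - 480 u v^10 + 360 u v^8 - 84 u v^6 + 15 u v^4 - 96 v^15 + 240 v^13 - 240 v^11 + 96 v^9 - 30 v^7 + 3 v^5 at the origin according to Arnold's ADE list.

E8

The Hessian of f at 0 has rank 0. Corank 2; j^3 = 3*u^3 is a perfect cube, so E-series; the 5-jet and mu = 8 give E_8.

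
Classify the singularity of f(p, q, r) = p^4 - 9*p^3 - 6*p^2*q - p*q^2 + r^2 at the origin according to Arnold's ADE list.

The Hessian of f at 0 is [[0, 0, 0], [0, 0, 0], [0, 0, 2]] with rank 1, so corank 2. A Groebner basis of the Jacobian ideal J(f) in C{p,q,r} is {p*q^2 - 27*p*q/4 - 9*q^2/4, 81*p*q/4 + q^3 + 27*q^2/4, p^2 + p*q/3, r}; counting standard monomials gives mu = 5. Corank 2; j^3 = -p*(3*p + q)^2 has shape L^2 M (L != M), so D-series; mu = 5 gives D_5.

D_5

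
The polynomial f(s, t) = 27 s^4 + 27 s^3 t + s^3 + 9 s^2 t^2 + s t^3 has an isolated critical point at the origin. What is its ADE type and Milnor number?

Type E7, Milnor number mu = 7.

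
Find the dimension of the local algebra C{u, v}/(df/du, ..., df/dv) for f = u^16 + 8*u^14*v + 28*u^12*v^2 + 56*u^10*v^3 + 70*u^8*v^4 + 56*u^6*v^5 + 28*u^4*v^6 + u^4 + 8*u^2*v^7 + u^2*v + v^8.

9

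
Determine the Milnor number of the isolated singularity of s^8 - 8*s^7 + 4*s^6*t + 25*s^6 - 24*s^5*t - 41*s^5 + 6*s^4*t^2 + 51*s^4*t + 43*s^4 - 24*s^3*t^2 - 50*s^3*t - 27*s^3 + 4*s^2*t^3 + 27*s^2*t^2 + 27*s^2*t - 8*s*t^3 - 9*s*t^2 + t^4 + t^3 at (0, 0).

6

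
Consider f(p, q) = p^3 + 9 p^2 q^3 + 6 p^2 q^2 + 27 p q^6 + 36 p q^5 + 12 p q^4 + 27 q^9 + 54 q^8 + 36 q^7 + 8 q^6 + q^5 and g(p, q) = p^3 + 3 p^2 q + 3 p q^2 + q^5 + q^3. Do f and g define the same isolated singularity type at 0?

Yes.

The Hessian of f at 0 is [[0, 0], [0, 0]] with rank 0, so corank 2. A Groebner basis of the Jacobian ideal J(f) in C{p,q} is {p^2/6 + p*q^3 + 2*p*q^2/3, q^4, p^3, p^2*q - 2*p^2/3 - 8*p*q^2/3}; counting standard monomials gives mu = 8. Corank 2; j^3 = p^3 is a perfect cube, so E-series; the 5-jet and mu = 8 give E_8. The Hessian of g at 0 is [[0, 0], [0, 0]] with rank 0, so corank 2. A Groebner basis of the Jacobian ideal J(g) in C{p,q} is {q^4, p^2 + 2*p*q + q^2}; counting standard monomials gives mu = 8. Corank 2; j^3 = (p + q)^3 is a perfect cube, so E-series; the 5-jet and mu = 8 give E_8. Both have type E_8, hence right-equivalent.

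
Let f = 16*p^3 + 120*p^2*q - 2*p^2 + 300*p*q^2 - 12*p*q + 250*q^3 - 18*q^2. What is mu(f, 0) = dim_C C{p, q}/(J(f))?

2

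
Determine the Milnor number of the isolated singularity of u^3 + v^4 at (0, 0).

The Hessian of f at 0 has rank 0. Corank 2; j^3 = u^3 is a perfect cube, so E-series; the 4-jet and mu = 6 give E_6.

6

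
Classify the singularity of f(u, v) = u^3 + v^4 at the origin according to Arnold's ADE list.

E6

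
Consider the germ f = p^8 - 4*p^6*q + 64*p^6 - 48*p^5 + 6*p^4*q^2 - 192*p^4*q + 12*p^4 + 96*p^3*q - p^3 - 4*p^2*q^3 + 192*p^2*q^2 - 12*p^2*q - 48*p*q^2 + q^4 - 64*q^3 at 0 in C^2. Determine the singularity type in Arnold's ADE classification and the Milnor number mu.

The Hessian of f at 0 has rank 0. Corank 2; j^3 = -(p + 4*q)^3 is a perfect cube, so E-series; the 4-jet and mu = 6 give E_6.

Type E6, Milnor number mu = 6.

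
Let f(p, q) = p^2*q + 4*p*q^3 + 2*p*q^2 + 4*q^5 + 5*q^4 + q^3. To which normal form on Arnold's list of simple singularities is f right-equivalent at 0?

D_5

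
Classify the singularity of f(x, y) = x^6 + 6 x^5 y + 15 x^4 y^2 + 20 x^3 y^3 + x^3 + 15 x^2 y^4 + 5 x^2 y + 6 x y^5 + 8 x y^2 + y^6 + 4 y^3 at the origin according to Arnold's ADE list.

D_7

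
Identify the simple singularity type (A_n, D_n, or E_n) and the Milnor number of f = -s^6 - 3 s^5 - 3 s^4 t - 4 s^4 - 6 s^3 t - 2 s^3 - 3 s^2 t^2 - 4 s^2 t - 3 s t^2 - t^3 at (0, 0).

Type D_4, Milnor number mu = 4.

The Hessian of f at 0 is [[0, 0], [0, 0]] with rank 0, so corank 2. A Groebner basis of the Jacobian ideal J(f) in C{s,t} is {t^3, s^2 - 3*t^2/2, s*t + 3*t^2/2}; counting standard monomials gives mu = 4. Corank 2; j^3 = -(s + t)*(2*s^2 + 2*s*t + t^2) splits into three distinct lines over C (the quadratic factor has nonzero discriminant), so D_4.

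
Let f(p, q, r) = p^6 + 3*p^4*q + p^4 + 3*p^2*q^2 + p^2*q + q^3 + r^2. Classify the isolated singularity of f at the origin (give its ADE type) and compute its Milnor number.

Type D_{4}, Milnor number mu = 4.

The Hessian of f at 0 has rank 1. Corank 2; j^3 = q*(p^2 + q^2) splits into three distinct lines over C (the quadratic factor has nonzero discriminant), so D_4.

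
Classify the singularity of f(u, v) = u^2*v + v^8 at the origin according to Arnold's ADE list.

D_{9}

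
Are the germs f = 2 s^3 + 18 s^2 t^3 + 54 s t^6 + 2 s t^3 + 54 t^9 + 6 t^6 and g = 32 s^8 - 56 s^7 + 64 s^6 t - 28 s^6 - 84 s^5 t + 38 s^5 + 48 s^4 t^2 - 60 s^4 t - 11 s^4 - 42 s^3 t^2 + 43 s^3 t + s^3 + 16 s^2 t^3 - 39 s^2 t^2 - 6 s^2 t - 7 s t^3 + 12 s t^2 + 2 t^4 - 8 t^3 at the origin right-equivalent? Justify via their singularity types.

Yes.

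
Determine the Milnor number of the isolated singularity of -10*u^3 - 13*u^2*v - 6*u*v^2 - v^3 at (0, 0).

4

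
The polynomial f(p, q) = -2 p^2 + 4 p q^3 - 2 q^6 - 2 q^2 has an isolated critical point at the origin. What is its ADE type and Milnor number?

Type A1, Milnor number mu = 1.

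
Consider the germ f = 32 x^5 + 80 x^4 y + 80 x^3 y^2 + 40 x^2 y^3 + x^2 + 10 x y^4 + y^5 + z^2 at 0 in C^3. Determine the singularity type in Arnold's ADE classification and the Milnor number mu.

The Hessian of f at 0 is [[2, 0, 0], [0, 0, 0], [0, 0, 2]] with rank 2, so corank 1. A Groebner basis of the Jacobian ideal J(f) in C{x,y,z} is {y^4, x, z}; counting standard monomials gives mu = 4. Corank 1: A-series; mu = 4 gives A_4.

Type A_{4}, Milnor number mu = 4.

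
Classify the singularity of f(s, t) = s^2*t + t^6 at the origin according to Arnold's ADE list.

D7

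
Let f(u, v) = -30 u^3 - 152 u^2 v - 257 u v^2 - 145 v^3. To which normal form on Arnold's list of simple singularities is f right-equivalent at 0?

D_{4}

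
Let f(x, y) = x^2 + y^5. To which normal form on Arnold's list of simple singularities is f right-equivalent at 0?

The Hessian of f at 0 has rank 1. Corank 1: A-series; mu = 4 gives A_4.

A_{4}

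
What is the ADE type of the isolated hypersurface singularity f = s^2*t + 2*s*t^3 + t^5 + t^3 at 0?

D_4

The Hessian of f at 0 has rank 0. Corank 2; j^3 = t*(s^2 + t^2) splits into three distinct lines over C (the quadratic factor has nonzero discriminant), so D_4.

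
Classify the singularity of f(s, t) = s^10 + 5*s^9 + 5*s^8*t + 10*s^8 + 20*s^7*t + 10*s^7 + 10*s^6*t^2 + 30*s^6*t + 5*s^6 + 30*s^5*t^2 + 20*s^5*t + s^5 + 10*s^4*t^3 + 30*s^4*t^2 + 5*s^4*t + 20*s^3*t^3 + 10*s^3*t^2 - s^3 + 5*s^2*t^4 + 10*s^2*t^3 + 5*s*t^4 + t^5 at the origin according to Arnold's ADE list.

E_{8}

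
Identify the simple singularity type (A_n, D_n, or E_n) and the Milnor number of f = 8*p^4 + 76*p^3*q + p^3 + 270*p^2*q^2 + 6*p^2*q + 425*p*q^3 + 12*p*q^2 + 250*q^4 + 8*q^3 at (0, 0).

Type E_{7}, Milnor number mu = 7.

The Hessian of f at 0 is [[0, 0], [0, 0]] with rank 0, so corank 2. A Groebner basis of the Jacobian ideal J(f) in C{p,q} is {3*p^2/4 + 3*p*q + q^4 + q^3/4 + 3*q^2, p^3 + 27*p^2/2 + 54*p*q + 25*q^3/2 + 54*q^2, p^2*q - 17*p^2/4 - 17*p*q - 65*q^3/12 - 17*q^2, p^2 + p*q^2 + 4*p*q + 7*q^3/3 + 4*q^2}; counting standard monomials gives mu = 7. Corank 2; j^3 = (p + 2*q)^3 is a perfect cube, so E-series; the 4-jet and mu = 7 give E_7.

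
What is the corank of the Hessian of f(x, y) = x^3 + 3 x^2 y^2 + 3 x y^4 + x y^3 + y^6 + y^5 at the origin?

2

Hessian at 0 has rank 0.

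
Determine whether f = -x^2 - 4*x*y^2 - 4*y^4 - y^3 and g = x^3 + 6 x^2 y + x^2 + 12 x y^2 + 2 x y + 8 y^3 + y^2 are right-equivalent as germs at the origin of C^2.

The Hessian of f at 0 is [[-2, 0], [0, 0]] with rank 1, so corank 1. A Groebner basis of the Jacobian ideal J(f) in C{x,y} is {y^2, x}; counting standard monomials gives mu = 2. Corank 1: A-series; mu = 2 gives A_2. The Hessian of g at 0 is [[2, 2], [2, 2]] with rank 1, so corank 1. A Groebner basis of the Jacobian ideal J(g) in C{x,y} is {y^2, x + y}; counting standard monomials gives mu = 2. Corank 1: A-series; mu = 2 gives A_2. Both have type A_2, hence right-equivalent.

Yes.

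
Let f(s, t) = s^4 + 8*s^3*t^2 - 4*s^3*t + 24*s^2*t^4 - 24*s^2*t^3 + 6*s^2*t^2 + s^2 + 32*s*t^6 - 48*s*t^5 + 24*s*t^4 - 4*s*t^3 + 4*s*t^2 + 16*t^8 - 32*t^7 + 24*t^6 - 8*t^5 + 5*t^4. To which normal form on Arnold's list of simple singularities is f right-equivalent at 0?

A3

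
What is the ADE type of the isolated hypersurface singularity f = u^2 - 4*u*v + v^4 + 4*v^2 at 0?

The Hessian of f at 0 has rank 1. Corank 1: A-series; mu = 3 gives A_3.

A3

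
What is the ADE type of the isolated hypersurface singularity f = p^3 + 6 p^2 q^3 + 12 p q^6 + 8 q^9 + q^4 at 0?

E6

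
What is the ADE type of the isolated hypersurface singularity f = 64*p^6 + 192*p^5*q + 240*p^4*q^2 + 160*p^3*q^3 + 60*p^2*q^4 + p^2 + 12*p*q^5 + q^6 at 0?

The Hessian of f at 0 is [[2, 0], [0, 0]] with rank 1, so corank 1. A Groebner basis of the Jacobian ideal J(f) in C{p,q} is {q^5, p}; counting standard monomials gives mu = 5. Corank 1: A-series; mu = 5 gives A_5.

A_{5}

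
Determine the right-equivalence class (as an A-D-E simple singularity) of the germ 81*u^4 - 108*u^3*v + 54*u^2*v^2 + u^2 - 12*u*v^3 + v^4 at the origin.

A3

The Hessian of f at 0 has rank 1. Corank 1: A-series; mu = 3 gives A_3.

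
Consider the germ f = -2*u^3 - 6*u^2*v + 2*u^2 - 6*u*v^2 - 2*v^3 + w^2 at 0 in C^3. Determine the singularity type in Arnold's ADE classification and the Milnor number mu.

Type A_2, Milnor number mu = 2.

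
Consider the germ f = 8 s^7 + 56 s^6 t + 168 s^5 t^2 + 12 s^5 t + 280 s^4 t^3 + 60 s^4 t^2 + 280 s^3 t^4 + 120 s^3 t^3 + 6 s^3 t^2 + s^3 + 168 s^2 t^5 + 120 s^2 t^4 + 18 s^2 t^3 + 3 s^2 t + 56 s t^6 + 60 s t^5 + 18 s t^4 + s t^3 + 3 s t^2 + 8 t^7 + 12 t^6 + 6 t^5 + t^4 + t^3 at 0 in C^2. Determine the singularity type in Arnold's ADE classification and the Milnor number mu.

Type E_7, Milnor number mu = 7.

The Hessian of f at 0 has rank 0. Corank 2; j^3 = (s + t)^3 is a perfect cube, so E-series; the 4-jet and mu = 7 give E_7.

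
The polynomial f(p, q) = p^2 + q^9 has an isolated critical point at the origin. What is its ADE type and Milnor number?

Type A_8, Milnor number mu = 8.

The Hessian of f at 0 is [[2, 0], [0, 0]] with rank 1, so corank 1. A Groebner basis of the Jacobian ideal J(f) in C{p,q} is {q^8, p}; counting standard monomials gives mu = 8. Corank 1: A-series; mu = 8 gives A_8.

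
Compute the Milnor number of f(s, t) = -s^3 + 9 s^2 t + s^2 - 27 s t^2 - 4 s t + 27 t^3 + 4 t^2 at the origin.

The Hessian of f at 0 has rank 1. Corank 1: A-series; mu = 2 gives A_2.

2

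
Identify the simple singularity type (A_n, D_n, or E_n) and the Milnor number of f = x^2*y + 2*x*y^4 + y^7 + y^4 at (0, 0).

Type D_5, Milnor number mu = 5.

The Hessian of f at 0 has rank 0. Corank 2; j^3 = x^2*y has shape L^2 M (L != M), so D-series; mu = 5 gives D_5.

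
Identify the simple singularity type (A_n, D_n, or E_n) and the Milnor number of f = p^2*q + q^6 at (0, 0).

Type D_{7}, Milnor number mu = 7.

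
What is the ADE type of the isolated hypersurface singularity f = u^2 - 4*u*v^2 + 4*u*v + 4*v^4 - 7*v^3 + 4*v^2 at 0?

A_{2}

The Hessian of f at 0 has rank 1. Corank 1: A-series; mu = 2 gives A_2.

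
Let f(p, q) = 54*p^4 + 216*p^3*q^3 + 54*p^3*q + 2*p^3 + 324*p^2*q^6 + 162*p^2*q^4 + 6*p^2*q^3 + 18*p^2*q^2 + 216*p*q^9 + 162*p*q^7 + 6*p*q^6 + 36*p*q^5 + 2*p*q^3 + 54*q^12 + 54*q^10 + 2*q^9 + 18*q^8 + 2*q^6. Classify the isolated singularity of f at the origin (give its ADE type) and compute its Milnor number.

The Hessian of f at 0 has rank 0. Corank 2; j^3 = 2*p^3 is a perfect cube, so E-series; the 4-jet and mu = 7 give E_7.

Type E7, Milnor number mu = 7.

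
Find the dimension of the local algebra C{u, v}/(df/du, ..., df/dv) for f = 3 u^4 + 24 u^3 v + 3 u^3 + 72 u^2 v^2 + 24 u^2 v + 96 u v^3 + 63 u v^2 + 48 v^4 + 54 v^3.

5

The Hessian of f at 0 has rank 0. Corank 2; j^3 = 3*(u + 2*v)*(u + 3*v)^2 has shape L^2 M (L != M), so D-series; mu = 5 gives D_5.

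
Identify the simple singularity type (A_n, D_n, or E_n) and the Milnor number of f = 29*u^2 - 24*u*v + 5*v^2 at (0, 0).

Type A_1, Milnor number mu = 1.

The Hessian of f at 0 is [[58, -24], [-24, 10]] with rank 2, so corank 0. A Groebner basis of the Jacobian ideal J(f) in C{u,v} is {u, v}; counting standard monomials gives mu = 1. Corank 0: nondegenerate Morse point, so A_1.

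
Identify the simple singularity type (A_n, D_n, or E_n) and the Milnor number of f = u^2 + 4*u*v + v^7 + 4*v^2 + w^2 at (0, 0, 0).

Type A6, Milnor number mu = 6.

The Hessian of f at 0 has rank 2. Corank 1: A-series; mu = 6 gives A_6.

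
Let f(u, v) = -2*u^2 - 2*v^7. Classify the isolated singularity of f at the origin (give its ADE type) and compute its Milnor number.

Type A_{6}, Milnor number mu = 6.

The Hessian of f at 0 is [[-4, 0], [0, 0]] with rank 1, so corank 1. A Groebner basis of the Jacobian ideal J(f) in C{u,v} is {v^6, u}; counting standard monomials gives mu = 6. Corank 1: A-series; mu = 6 gives A_6.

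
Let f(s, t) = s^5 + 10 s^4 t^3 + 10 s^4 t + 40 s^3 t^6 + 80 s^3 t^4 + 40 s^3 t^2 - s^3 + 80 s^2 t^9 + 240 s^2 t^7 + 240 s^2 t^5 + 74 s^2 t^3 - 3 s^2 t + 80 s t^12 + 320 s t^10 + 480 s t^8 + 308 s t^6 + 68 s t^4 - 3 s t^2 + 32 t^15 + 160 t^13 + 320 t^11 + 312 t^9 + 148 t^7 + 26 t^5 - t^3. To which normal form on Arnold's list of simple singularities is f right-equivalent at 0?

E_{8}

The Hessian of f at 0 has rank 0. Corank 2; j^3 = -(s + t)^3 is a perfect cube, so E-series; the 5-jet and mu = 8 give E_8.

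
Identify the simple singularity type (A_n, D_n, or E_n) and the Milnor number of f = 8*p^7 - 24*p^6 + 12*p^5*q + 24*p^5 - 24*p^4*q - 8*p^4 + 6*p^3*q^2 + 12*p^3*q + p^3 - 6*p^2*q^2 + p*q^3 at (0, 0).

Type E7, Milnor number mu = 7.

The Hessian of f at 0 has rank 0. Corank 2; j^3 = p^3 is a perfect cube, so E-series; the 4-jet and mu = 7 give E_7.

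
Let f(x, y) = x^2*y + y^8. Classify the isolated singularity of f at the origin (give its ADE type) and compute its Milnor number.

The Hessian of f at 0 has rank 0. Corank 2; j^3 = x^2*y has shape L^2 M (L != M), so D-series; mu = 9 gives D_9.

Type D_9, Milnor number mu = 9.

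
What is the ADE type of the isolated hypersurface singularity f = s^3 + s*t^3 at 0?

E_7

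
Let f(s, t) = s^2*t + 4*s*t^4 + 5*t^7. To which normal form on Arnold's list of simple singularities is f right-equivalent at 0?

The Hessian of f at 0 has rank 0. Corank 2; j^3 = s^2*t has shape L^2 M (L != M), so D-series; mu = 8 gives D_8.

D_8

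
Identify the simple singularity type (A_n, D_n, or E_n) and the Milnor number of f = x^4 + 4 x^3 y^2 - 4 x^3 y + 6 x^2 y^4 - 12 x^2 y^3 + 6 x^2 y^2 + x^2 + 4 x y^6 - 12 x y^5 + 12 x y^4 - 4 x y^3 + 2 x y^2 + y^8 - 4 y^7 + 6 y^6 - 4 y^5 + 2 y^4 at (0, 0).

Type A_{3}, Milnor number mu = 3.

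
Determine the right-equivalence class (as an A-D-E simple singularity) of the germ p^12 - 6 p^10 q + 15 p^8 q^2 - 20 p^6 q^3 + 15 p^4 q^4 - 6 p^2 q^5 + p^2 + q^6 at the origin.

A5

The Hessian of f at 0 has rank 1. Corank 1: A-series; mu = 5 gives A_5.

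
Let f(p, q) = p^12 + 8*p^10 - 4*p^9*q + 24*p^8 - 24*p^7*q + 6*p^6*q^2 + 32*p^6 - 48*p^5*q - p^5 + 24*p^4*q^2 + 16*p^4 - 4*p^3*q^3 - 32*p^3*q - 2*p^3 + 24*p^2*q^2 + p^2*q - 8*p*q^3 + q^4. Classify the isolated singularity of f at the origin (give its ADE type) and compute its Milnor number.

The Hessian of f at 0 has rank 0. Corank 2; j^3 = -p^2*(2*p - q) has shape L^2 M (L != M), so D-series; mu = 5 gives D_5.

Type D_5, Milnor number mu = 5.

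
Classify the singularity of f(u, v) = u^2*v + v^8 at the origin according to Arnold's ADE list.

The Hessian of f at 0 is [[0, 0], [0, 0]] with rank 0, so corank 2. A Groebner basis of the Jacobian ideal J(f) in C{u,v} is {u^2/8 + v^7, u^3, u*v}; counting standard monomials gives mu = 9. Corank 2; j^3 = u^2*v has shape L^2 M (L != M), so D-series; mu = 9 gives D_9.

D_{9}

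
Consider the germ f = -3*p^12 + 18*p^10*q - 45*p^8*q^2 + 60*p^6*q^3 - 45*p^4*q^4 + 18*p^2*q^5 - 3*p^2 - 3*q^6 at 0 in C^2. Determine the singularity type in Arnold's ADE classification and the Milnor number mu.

The Hessian of f at 0 is [[-6, 0], [0, 0]] with rank 1, so corank 1. A Groebner basis of the Jacobian ideal J(f) in C{p,q} is {q^5, p}; counting standard monomials gives mu = 5. Corank 1: A-series; mu = 5 gives A_5.

Type A5, Milnor number mu = 5.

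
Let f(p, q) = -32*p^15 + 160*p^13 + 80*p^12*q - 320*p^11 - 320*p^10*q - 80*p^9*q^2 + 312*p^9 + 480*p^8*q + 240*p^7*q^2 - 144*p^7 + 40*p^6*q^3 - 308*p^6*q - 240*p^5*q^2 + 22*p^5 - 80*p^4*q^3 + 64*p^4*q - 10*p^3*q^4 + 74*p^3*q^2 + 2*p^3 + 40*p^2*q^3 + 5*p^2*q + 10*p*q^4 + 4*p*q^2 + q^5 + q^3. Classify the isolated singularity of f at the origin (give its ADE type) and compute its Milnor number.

The Hessian of f at 0 has rank 0. Corank 2; j^3 = (p + q)^2*(2*p + q) has shape L^2 M (L != M), so D-series; mu = 6 gives D_6.

Type D_6, Milnor number mu = 6.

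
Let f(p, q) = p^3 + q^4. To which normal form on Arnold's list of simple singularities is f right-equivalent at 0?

E_6

The Hessian of f at 0 has rank 0. Corank 2; j^3 = p^3 is a perfect cube, so E-series; the 4-jet and mu = 6 give E_6.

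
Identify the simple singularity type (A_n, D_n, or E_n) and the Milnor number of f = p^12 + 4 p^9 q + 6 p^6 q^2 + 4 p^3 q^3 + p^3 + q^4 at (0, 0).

The Hessian of f at 0 has rank 0. Corank 2; j^3 = p^3 is a perfect cube, so E-series; the 4-jet and mu = 6 give E_6.

Type E6, Milnor number mu = 6.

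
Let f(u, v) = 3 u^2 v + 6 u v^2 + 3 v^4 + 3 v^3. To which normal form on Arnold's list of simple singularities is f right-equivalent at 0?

D_{5}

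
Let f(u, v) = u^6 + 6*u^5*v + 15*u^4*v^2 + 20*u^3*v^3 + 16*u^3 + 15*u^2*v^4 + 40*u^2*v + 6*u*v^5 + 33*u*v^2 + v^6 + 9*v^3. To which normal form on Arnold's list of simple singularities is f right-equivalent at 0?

The Hessian of f at 0 is [[0, 0], [0, 0]] with rank 0, so corank 2. A Groebner basis of the Jacobian ideal J(f) in C{u,v} is {-2048*u*v/3 + v^5 - 512*v^2, u*v^2 + 3*v^3/4, u^2 + 7*u*v/4 + 3*v^2/4}; counting standard monomials gives mu = 7. Corank 2; j^3 = (u + v)*(4*u + 3*v)^2 has shape L^2 M (L != M), so D-series; mu = 7 gives D_7.

D_7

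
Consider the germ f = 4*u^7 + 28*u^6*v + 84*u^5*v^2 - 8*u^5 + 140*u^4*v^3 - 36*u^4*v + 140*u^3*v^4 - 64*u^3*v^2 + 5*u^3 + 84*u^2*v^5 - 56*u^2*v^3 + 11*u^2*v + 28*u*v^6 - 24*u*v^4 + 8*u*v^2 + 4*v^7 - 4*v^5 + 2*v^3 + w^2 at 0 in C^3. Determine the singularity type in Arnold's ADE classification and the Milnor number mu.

Type D_4, Milnor number mu = 4.

The Hessian of f at 0 has rank 1. Corank 2; j^3 = (u + v)*(5*u^2 + 6*u*v + 2*v^2) splits into three distinct lines over C (the quadratic factor has nonzero discriminant), so D_4.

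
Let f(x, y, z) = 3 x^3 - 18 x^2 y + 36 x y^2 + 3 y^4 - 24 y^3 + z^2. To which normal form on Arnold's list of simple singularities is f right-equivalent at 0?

E_{6}

The Hessian of f at 0 is [[0, 0, 0], [0, 0, 0], [0, 0, 2]] with rank 1, so corank 2. A Groebner basis of the Jacobian ideal J(f) in C{x,y,z} is {y^3, x^2 - 4*x*y + 4*y^2, z}; counting standard monomials gives mu = 6. Corank 2; j^3 = 3*(x - 2*y)^3 is a perfect cube, so E-series; the 4-jet and mu = 6 give E_6.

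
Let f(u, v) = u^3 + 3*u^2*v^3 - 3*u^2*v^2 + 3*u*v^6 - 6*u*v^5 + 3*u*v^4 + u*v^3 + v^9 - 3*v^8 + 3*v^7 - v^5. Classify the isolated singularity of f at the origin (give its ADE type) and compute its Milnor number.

Type E_7, Milnor number mu = 7.

The Hessian of f at 0 has rank 0. Corank 2; j^3 = u^3 is a perfect cube, so E-series; the 4-jet and mu = 7 give E_7.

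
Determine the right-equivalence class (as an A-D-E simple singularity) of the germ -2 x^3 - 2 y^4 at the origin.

E_{6}

The Hessian of f at 0 has rank 0. Corank 2; j^3 = -2*x^3 is a perfect cube, so E-series; the 4-jet and mu = 6 give E_6.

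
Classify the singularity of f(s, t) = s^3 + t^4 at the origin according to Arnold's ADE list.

E_6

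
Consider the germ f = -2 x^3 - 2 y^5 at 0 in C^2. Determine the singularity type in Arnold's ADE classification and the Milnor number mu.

Type E8, Milnor number mu = 8.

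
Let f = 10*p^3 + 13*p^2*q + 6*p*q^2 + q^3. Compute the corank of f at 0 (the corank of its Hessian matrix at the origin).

Hessian at 0 has rank 0.

2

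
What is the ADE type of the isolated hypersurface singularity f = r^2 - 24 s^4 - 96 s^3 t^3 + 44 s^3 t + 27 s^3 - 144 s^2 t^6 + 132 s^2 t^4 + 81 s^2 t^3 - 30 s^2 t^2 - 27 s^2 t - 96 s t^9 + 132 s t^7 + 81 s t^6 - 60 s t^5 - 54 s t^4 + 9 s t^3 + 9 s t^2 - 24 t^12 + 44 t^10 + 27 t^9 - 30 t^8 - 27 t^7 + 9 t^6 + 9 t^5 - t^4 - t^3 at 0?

E_7

The Hessian of f at 0 is [[0, 0, 0], [0, 0, 0], [0, 0, 2]] with rank 1, so corank 2. A Groebner basis of the Jacobian ideal J(f) in C{s,t,r} is {19683*s^2/4 - 6561*s*t/2 + t^4 + 27*t^3/4 + 2187*t^2/4, s^3 - 135*s^2/4 + 45*s*t/2 - t^3/12 - 15*t^2/4, s^2*t - 243*s^2/4 + 81*s*t/2 - 7*t^3/36 - 27*t^2/4, -81*s^2 + s*t^2 + 54*s*t - 4*t^3/9 - 9*t^2, r}; counting standard monomials gives mu = 7. Corank 2; j^3 = (3*s - t)^3 is a perfect cube, so E-series; the 4-jet and mu = 7 give E_7.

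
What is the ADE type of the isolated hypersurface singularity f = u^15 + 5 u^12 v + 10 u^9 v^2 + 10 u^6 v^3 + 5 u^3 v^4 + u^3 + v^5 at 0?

E8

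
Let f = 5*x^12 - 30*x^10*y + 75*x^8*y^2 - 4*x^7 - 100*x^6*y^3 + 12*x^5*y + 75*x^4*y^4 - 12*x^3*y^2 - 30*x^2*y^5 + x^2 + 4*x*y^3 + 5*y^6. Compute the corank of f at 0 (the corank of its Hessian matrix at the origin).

1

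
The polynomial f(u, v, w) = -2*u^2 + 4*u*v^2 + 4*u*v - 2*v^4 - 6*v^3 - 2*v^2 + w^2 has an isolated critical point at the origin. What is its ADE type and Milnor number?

Type A_{2}, Milnor number mu = 2.

The Hessian of f at 0 has rank 2. Corank 1: A-series; mu = 2 gives A_2.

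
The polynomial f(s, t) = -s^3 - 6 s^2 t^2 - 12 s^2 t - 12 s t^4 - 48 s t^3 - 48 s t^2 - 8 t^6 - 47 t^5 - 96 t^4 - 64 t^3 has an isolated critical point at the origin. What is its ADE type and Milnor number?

Type E8, Milnor number mu = 8.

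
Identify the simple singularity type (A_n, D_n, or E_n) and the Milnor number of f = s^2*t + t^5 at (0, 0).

The Hessian of f at 0 is [[0, 0], [0, 0]] with rank 0, so corank 2. A Groebner basis of the Jacobian ideal J(f) in C{s,t} is {s^2/5 + t^4, s^3, s*t}; counting standard monomials gives mu = 6. Corank 2; j^3 = s^2*t has shape L^2 M (L != M), so D-series; mu = 6 gives D_6.

Type D6, Milnor number mu = 6.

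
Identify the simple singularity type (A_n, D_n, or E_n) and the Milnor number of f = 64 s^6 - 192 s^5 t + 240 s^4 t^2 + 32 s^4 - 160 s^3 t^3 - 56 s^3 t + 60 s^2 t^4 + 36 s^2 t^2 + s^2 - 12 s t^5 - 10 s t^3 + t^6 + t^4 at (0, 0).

Type A_3, Milnor number mu = 3.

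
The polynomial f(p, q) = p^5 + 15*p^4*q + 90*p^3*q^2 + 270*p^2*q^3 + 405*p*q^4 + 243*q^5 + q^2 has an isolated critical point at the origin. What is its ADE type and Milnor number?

Type A_{4}, Milnor number mu = 4.

The Hessian of f at 0 has rank 1. Corank 1: A-series; mu = 4 gives A_4.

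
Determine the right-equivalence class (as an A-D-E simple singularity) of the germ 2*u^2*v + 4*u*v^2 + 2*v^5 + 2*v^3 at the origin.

The Hessian of f at 0 has rank 0. Corank 2; j^3 = 2*v*(u + v)^2 has shape L^2 M (L != M), so D-series; mu = 6 gives D_6.

D_6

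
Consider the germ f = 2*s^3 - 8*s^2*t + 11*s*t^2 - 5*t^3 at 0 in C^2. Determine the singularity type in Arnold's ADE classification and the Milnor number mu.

The Hessian of f at 0 is [[0, 0], [0, 0]] with rank 0, so corank 2. A Groebner basis of the Jacobian ideal J(f) in C{s,t} is {t^3, s^2 + t^2/2, s*t - t^2/2}; counting standard monomials gives mu = 4. Corank 2; j^3 = (s - t)*(2*s^2 - 6*s*t + 5*t^2) splits into three distinct lines over C (the quadratic factor has nonzero discriminant), so D_4.

Type D4, Milnor number mu = 4.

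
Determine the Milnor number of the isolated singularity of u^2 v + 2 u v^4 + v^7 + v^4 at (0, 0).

5

The Hessian of f at 0 is [[0, 0], [0, 0]] with rank 0, so corank 2. A Groebner basis of the Jacobian ideal J(f) in C{u,v} is {u^3, u^2/4 + v^3, u*v}; counting standard monomials gives mu = 5. Corank 2; j^3 = u^2*v has shape L^2 M (L != M), so D-series; mu = 5 gives D_5.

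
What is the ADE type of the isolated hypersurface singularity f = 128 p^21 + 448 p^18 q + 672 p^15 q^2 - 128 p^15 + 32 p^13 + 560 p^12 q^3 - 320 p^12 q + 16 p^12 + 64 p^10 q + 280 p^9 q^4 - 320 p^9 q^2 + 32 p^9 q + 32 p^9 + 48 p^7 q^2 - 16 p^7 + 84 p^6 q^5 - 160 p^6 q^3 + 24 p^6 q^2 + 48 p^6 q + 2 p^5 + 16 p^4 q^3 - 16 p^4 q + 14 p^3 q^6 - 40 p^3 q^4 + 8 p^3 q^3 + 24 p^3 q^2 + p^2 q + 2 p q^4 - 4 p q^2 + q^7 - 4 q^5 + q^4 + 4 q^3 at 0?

The Hessian of f at 0 is [[0, 0], [0, 0]] with rank 0, so corank 2. A Groebner basis of the Jacobian ideal J(f) in C{p,q} is {p^3 + 2*p^2 - 8*q^2, p^2/4 + q^3 - q^2, p*q - 2*q^2}; counting standard monomials gives mu = 5. Corank 2; j^3 = q*(p - 2*q)^2 has shape L^2 M (L != M), so D-series; mu = 5 gives D_5.

D5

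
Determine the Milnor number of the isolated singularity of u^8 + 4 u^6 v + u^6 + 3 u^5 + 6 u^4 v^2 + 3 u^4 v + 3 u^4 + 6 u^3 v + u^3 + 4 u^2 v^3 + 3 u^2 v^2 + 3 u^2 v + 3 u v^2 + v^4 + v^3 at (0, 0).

6

The Hessian of f at 0 has rank 0. Corank 2; j^3 = (u + v)^3 is a perfect cube, so E-series; the 4-jet and mu = 6 give E_6.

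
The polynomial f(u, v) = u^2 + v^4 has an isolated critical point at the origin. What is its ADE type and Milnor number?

Type A_{3}, Milnor number mu = 3.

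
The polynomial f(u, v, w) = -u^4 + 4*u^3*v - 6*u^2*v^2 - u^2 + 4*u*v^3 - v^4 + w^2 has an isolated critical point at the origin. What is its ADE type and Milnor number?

The Hessian of f at 0 has rank 2. Corank 1: A-series; mu = 3 gives A_3.

Type A_3, Milnor number mu = 3.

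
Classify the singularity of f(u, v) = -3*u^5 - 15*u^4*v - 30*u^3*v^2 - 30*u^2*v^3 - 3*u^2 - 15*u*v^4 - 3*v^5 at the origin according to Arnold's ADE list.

The Hessian of f at 0 has rank 1. Corank 1: A-series; mu = 4 gives A_4.

A_4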